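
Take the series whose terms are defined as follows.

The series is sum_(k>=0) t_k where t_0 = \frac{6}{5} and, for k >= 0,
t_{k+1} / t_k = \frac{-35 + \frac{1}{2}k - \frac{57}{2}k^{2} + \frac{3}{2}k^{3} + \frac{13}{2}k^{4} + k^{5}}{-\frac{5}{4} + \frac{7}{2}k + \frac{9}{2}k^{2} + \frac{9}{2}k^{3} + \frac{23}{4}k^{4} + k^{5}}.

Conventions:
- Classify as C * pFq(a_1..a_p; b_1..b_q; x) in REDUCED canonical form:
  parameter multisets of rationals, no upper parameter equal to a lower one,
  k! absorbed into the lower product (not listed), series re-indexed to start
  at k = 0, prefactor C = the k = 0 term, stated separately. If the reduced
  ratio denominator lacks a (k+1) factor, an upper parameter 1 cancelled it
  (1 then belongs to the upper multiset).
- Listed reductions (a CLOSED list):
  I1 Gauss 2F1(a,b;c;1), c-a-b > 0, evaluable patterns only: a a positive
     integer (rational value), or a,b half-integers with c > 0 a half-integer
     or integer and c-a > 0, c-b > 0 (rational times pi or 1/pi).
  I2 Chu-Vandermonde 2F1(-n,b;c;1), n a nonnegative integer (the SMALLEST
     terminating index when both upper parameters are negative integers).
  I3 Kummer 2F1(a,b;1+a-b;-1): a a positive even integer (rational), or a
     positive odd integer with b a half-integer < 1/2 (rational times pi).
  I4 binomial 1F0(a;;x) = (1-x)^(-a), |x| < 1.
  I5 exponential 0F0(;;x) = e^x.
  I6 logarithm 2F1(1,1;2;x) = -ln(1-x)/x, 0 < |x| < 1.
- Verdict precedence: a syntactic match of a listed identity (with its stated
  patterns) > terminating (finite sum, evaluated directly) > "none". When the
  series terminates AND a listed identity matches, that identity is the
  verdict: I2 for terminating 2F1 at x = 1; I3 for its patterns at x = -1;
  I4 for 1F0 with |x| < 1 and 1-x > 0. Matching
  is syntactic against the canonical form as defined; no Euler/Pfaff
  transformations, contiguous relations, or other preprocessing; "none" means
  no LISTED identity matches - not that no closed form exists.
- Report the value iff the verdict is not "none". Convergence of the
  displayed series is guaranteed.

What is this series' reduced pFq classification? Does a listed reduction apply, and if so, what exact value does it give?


First insight: t_0 = \frac{6}{5} here, and cancel k^2 + 1 from the displayed ratio first; then prefactor 6/5.
Consecutive-term ratio: r(k) = 1 * (k-2) (k+\frac{7}{2}) / [(k-\frac{1}{4}) (k+1)] - rational in k. x = 1; t_0 = \frac{6}{5}; negate the roots.

Classification (C = \frac{6}{5}): 2F1 with upper {-2, \frac{7}{2}}, lower {-\frac{1}{4}}, argument x = 1. Verdict: the Chu-Vandermonde identity I2 applies (terminating 2F1 at x = 1 with n = 2, b = 7/2, c = -\frac{1}{4}). Its exact value is -66.


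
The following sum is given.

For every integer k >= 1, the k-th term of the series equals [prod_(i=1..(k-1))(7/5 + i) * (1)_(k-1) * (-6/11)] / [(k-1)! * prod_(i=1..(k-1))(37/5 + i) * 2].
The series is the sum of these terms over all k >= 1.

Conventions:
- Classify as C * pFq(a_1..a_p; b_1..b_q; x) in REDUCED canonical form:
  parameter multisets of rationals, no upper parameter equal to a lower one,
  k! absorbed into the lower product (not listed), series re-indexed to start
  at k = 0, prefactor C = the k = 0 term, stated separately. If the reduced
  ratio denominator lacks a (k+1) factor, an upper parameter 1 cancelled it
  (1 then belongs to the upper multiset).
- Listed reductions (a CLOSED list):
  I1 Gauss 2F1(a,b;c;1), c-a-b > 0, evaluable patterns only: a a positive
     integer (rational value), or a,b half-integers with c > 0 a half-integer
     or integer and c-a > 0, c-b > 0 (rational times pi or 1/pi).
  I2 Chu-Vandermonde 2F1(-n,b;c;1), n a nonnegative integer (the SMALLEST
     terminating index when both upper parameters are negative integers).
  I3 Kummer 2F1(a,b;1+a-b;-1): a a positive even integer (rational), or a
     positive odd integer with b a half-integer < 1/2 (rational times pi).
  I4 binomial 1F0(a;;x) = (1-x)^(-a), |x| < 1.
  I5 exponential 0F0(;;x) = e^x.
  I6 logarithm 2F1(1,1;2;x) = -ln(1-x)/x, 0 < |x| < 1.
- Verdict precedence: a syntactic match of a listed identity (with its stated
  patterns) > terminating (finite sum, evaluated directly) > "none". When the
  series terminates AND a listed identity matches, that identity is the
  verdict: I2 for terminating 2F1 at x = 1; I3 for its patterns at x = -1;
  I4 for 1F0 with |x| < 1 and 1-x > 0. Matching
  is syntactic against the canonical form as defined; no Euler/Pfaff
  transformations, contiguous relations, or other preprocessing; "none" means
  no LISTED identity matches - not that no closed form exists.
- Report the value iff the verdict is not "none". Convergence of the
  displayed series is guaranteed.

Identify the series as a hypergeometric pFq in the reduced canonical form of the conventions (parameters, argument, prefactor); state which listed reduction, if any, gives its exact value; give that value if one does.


Reduced: x = 1, 2F1, upper = {1, 12/5}, lower = {42/5}, C = -3/11. Verdict: Gauss's theorem (I1) fires (x = 1: the Gamma ratio telescopes since c-a-b = 5 > 0 and a = 1 in Z>0). Sum: -111/275.

First insight: from the first term -3/11: the running product (C = -3/11, x = 1) telescopes to a rising factorial.
Step ratio: r(k) = 1 * (k+1) (k+12/5) / [(k+42/5) (k+1)] - rational in k. x = 1; t_0 = -3/11; negate the roots.


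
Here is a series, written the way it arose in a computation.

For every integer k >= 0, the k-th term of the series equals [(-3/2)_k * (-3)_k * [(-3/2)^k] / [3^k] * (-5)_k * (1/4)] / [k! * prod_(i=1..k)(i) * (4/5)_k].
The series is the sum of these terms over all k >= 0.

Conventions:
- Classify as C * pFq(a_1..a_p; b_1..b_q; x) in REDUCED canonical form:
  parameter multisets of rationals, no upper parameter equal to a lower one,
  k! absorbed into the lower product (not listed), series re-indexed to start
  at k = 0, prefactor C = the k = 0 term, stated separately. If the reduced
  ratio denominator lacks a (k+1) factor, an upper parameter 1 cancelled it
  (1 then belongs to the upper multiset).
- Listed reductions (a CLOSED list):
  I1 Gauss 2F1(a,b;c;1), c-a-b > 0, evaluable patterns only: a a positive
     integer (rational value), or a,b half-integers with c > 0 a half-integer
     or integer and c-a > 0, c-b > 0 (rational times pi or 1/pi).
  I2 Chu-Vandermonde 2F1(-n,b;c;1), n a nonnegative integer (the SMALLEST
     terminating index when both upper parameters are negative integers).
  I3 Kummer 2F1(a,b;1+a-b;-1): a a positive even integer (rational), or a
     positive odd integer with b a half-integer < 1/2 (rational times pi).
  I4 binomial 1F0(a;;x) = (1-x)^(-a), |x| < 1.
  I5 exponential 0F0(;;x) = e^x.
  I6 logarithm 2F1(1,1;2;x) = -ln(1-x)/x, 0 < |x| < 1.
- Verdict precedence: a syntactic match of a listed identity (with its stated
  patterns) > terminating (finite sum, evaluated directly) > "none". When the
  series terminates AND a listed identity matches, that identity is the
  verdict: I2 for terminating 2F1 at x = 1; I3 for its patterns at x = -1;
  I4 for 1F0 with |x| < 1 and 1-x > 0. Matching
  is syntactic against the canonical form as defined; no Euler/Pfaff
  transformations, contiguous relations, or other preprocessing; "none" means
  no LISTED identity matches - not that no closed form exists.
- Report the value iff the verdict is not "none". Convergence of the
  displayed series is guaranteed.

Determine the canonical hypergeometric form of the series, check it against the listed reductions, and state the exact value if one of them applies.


At argument -1/2: a 3F2 with upper {-5, -3, -3/2}, lower {4/5, 1}, scaled by C = 1/4. Verdict: terminating - upper -3 stops the sum at k = 3; the 4 terms are added exactly. Hence: 101351/21504.

First insight: from the first term 1/4: the two k-th powers (prefactor 1/4) combine into one argument.
Term ratio: r(k) = (-1/2) * (k-5) (k-3) (k-3/2) / [(k+4/5) (k+1) (k+1)] - rational; roots negated = parameters, x = (-1/2), C = 1/4.


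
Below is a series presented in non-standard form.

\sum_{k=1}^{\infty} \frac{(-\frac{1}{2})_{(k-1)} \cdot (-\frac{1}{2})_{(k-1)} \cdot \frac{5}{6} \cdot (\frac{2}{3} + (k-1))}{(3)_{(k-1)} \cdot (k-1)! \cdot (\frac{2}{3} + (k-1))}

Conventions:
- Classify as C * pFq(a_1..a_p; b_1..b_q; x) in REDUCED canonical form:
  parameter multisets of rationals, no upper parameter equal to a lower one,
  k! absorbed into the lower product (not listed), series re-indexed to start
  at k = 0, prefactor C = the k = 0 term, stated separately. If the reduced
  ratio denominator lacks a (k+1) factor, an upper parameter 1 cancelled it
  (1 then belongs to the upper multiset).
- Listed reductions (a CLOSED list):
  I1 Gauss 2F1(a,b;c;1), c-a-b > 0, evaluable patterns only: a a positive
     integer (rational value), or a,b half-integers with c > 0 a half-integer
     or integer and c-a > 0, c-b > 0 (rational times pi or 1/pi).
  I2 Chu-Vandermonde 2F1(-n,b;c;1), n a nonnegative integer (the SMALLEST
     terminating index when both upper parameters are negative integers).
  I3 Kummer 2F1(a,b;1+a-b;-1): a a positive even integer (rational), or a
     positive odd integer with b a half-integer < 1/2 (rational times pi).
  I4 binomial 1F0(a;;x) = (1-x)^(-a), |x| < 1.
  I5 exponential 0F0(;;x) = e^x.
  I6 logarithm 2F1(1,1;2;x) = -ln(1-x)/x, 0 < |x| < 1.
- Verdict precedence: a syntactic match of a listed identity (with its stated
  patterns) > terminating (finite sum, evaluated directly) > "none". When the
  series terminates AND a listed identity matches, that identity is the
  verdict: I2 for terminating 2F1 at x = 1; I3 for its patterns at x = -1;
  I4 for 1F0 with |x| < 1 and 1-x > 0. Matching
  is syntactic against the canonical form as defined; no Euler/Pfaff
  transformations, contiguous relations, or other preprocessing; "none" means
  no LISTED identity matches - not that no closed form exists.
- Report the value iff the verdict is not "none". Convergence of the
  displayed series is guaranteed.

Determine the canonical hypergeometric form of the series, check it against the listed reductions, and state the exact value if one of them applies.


The tell: x = 1 and k + 2/3 divides numerator and denominator alike; C = 5/6 after cancelling.
Term ratio: r(k) = 1 * (k-\frac{1}{2}) (k-\frac{1}{2}) / [(k+3) (k+1)] - rational in k. x = 1; t_0 = \frac{5}{6}; negate the roots.

At argument 1: a 2F1 with upper {-\frac{1}{2}, -\frac{1}{2}}, lower {3}, scaled by C = \frac{5}{6}. Verdict (x = 1): the half-integer Gauss pattern (I1) applies (x = 1; upper {-\frac{1}{2}, -\frac{1}{2}} half-integers, c = 3 in the evaluable pattern). Its exact value is \frac{128}{45} / \pi.


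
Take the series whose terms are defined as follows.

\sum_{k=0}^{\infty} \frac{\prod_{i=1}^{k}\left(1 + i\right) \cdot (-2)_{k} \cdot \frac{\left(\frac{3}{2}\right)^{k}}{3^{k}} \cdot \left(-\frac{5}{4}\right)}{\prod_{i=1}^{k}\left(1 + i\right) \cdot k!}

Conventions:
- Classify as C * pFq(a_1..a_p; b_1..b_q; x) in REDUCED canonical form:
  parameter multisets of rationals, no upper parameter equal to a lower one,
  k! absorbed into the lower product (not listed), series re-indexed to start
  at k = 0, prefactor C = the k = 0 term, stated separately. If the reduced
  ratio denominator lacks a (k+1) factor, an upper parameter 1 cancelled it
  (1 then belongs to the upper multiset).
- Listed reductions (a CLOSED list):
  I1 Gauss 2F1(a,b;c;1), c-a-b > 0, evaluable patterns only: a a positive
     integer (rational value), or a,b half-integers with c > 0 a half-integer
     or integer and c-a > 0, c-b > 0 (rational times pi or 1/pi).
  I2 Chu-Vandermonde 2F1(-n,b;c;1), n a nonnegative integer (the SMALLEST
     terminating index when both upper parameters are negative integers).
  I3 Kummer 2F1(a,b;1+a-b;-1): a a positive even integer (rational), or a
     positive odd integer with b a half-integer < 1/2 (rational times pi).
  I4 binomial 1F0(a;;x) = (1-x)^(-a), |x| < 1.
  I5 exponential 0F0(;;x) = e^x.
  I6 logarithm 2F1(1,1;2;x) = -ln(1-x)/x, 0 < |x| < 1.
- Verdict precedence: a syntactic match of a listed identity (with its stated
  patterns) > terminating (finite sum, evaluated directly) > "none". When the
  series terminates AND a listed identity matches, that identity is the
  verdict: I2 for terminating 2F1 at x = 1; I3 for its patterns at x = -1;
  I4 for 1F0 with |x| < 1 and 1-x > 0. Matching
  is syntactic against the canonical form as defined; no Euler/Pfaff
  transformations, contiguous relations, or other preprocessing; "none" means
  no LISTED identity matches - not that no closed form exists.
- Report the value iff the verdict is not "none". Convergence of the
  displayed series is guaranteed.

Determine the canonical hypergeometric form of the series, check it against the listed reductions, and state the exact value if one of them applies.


Reduced: x = \frac{1}{2}, 1F0, upper = {-2}, lower = {-}, C = -\frac{5}{4}. Verdict: binomial (I4) matches (the 1F0 binomial series: exponent 2, x = \frac{1}{2}). Exact value: -\frac{5}{16}.

Key step: t_0 = -\frac{5}{4} here, and the running product (prefactor -5/4) telescopes to a rising factorial.
Ratio: r(k) = \frac{1}{2} * (k-2) / [(k+1)] - rational; roots negated = parameters, x = \frac{1}{2}, C = -\frac{5}{4}.


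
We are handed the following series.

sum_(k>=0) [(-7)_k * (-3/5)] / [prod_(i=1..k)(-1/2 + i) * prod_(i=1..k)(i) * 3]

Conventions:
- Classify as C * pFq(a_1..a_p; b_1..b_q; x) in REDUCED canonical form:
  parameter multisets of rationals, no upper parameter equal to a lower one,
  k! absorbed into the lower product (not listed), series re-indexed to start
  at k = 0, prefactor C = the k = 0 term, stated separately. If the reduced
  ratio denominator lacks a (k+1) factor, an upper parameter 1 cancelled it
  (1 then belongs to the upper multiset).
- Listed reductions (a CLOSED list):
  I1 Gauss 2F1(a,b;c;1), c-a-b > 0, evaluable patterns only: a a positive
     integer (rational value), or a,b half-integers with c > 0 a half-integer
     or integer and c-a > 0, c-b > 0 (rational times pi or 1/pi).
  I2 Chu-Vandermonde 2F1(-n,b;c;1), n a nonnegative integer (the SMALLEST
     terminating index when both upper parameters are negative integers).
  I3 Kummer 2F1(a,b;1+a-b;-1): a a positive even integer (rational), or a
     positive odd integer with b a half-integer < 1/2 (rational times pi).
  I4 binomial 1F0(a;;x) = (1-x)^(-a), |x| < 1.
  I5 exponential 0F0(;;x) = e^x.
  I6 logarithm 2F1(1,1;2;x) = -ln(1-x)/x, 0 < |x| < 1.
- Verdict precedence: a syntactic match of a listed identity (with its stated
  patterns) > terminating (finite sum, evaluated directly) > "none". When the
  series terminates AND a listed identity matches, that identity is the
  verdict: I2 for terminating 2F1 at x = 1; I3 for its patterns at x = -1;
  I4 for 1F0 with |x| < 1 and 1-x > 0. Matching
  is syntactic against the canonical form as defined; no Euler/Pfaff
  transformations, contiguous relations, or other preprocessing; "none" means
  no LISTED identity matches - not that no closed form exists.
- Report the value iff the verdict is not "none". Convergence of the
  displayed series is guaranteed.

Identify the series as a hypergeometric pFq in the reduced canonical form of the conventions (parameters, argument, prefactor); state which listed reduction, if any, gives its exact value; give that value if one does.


x = 1 here; the reduced form reads 1F1, upper {-7}, lower {1/2}, C = -1/5. Verdict: terminating - no listed pattern fits, but -7 in the upper list cuts the series at k = 7; direct evaluation. Value: -5393/27027.

Key observation: t_0 = -1/5 here, and the lower running product (C = -1/5, x = 1) is a rising factorial.
Step ratio: r(k) = 1 * (k-7) / [(k+1/2) (k+1)] - rational; roots negated = parameters, x = 1, C = -1/5.


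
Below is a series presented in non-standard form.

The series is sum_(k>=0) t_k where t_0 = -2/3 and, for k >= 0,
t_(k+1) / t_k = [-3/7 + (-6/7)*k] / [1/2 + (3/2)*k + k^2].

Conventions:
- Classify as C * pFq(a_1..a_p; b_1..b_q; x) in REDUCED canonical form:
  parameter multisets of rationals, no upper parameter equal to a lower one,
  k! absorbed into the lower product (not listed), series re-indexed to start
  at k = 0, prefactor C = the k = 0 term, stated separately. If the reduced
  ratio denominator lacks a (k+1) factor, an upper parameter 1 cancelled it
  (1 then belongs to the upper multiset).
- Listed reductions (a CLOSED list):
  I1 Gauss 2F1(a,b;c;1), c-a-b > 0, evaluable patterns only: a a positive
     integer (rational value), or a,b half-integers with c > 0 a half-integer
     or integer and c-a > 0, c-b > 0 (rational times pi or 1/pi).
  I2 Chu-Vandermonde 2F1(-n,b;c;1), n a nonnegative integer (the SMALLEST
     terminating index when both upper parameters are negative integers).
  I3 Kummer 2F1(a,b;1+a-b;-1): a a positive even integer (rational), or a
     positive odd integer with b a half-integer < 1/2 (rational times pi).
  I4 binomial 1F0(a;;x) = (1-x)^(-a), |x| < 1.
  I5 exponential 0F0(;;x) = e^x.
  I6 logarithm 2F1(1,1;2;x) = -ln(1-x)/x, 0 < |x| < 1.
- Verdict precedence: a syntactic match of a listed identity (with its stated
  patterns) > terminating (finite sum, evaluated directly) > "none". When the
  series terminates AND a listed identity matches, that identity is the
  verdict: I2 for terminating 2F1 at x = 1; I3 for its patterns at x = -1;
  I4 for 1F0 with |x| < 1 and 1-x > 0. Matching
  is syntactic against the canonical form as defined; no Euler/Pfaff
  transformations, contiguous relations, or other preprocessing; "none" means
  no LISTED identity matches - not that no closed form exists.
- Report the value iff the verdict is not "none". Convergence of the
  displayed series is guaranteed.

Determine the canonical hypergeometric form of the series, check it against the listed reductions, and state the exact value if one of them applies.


First insight: t_0 being -2/3, the ratio is unreduced: k + 1/2 divides both sides (prefactor -2/3).
Adjacent-term ratio: r(k) = (-6/7) * 1 / [(k+1)] ; factor over Q: parameters, x = (-6/7), and C = -2/3.

This is -2/3 * 0F0(-; -; -6/7) in reduced canonical form. Verdict: this is the I5 exponential reduction (the 0F0 exponential series at x = -6/7). Exact value: (-2/3) * e^(-6/7).


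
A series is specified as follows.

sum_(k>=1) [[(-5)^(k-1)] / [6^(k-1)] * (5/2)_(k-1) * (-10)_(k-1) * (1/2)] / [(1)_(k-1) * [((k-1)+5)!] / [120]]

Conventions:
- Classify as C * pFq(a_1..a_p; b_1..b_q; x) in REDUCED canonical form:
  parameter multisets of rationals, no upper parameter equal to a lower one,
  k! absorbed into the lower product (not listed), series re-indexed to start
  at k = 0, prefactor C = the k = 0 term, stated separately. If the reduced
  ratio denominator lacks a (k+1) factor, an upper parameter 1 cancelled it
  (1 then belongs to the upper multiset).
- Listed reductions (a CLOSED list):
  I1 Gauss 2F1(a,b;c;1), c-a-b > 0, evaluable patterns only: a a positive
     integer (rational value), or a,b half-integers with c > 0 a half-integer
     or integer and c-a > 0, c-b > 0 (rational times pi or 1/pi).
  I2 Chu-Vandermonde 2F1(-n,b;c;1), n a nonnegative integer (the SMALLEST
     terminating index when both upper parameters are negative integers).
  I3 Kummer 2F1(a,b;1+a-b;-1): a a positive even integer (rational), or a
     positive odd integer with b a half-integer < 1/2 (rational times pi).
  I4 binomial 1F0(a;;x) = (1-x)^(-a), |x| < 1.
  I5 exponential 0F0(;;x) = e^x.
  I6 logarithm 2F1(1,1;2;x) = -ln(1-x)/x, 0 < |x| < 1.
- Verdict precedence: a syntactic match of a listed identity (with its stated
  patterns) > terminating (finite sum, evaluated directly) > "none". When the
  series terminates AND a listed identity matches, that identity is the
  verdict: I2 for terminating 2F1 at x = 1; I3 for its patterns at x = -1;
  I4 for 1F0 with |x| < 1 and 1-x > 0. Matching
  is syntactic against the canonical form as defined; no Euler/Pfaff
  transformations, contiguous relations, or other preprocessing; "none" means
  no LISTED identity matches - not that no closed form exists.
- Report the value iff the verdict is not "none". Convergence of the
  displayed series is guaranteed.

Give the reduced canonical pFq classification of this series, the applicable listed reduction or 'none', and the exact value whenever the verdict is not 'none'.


With C = 1/2: the canonical form is 2F1(-10, 5/2; 6; -5/6). Verdict: terminating (-10 upstairs). 11 nonzero terms in all; added directly. Sum: 1629618188511157/95105071448064.

First insight: t_0 = 1/2 here, and (1)_k (C = 1/2, x = -5/6) is k! itself.
Consecutive-term ratio: r(k) = (-5/6) * (k-10) (k+5/2) / [(k+6) (k+1)] - poly over poly, x = (-5/6) from leading terms; C = 1/2 at k = 0.


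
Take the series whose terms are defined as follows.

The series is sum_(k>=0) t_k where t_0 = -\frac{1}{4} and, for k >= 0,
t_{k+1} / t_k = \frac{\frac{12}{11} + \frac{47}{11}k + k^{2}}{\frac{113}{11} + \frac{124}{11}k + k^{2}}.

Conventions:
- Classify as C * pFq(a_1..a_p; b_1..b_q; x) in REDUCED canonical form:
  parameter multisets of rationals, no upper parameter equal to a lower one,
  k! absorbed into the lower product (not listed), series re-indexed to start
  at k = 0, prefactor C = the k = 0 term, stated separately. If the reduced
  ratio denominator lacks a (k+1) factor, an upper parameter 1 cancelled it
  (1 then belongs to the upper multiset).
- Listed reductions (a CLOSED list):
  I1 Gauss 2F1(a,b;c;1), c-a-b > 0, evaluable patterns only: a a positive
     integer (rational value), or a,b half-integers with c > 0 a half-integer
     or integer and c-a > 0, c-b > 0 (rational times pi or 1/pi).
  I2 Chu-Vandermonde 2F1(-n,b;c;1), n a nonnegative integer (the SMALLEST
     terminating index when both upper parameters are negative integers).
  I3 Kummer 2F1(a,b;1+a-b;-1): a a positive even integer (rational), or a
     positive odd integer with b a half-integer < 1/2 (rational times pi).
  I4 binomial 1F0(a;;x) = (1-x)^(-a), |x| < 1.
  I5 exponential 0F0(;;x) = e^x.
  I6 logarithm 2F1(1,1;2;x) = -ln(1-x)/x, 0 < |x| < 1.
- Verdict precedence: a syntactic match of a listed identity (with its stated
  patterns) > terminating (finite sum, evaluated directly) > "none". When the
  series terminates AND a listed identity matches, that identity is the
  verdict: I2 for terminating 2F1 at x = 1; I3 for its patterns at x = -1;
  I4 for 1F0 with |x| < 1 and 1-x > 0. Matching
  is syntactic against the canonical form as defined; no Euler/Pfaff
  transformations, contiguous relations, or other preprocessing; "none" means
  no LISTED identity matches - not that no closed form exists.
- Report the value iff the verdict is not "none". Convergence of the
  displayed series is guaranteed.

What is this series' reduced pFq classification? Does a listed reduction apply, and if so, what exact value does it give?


With C = -\frac{1}{4}: the canonical form is 2F1(\frac{3}{11}, 4; \frac{113}{11}; 1). Verdict at x = 1: Gauss's theorem (I1) matches (x = 1: the Gamma ratio telescopes since c-a-b = 6 > 0 and a = 4 in Z>0). Hence: -\frac{25415}{87846}.

The tell: from the first term -\frac{1}{4}: factor the ratio over Q (prefactor -1/4): negated roots = parameters.
Step ratio: r(k) = 1 * (k+\frac{3}{11}) (k+4) / [(k+\frac{113}{11}) (k+1)] - rational in k. x = 1; t_0 = -\frac{1}{4}; negate the roots.


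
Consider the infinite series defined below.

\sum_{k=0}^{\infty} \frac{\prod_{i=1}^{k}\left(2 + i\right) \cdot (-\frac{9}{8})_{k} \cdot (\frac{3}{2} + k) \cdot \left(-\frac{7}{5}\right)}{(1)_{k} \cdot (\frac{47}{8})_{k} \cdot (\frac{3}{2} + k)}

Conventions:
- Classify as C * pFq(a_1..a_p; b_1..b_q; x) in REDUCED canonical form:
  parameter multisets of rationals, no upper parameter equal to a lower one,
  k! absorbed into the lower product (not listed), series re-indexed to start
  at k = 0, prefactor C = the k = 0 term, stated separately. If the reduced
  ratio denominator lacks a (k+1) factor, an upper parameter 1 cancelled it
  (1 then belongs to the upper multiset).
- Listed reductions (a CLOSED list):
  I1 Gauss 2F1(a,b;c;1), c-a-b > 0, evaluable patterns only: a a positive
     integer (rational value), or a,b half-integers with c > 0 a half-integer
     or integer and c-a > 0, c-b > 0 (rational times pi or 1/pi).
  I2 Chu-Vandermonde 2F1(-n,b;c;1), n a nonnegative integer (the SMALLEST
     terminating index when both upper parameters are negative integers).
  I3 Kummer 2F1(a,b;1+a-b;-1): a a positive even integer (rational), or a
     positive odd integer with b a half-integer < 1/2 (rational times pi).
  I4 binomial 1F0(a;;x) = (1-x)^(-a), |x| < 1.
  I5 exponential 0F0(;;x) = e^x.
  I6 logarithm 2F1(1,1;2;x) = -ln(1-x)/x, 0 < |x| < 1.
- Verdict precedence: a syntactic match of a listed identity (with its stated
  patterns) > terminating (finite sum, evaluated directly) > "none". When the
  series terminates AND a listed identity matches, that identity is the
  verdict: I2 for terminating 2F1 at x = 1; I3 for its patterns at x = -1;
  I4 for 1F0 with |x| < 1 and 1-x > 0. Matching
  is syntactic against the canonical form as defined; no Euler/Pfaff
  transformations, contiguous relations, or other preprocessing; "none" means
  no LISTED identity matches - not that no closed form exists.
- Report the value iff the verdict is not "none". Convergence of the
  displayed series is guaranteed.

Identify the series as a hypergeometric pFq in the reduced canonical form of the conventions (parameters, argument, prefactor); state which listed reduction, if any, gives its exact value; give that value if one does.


x = 1 here; the reduced form reads 2F1, upper {-\frac{9}{8}, 3}, lower {\frac{47}{8}}, C = -\frac{7}{5}. Verdict at x = 1: the Gauss summation I1 matches (x = 1: the Gamma ratio telescopes since c-a-b = 4 > 0 and a = 3 in Z>0). Hence: -\frac{64883}{102400}.

Key step: x = 1 and k + 3/2 divides numerator and denominator alike; C = -7/5 after cancelling.
Step ratio: r(k) = 1 * (k-\frac{9}{8}) (k+3) / [(k+\frac{47}{8}) (k+1)] - rational in k. x = 1; t_0 = -\frac{7}{5}; negate the roots.


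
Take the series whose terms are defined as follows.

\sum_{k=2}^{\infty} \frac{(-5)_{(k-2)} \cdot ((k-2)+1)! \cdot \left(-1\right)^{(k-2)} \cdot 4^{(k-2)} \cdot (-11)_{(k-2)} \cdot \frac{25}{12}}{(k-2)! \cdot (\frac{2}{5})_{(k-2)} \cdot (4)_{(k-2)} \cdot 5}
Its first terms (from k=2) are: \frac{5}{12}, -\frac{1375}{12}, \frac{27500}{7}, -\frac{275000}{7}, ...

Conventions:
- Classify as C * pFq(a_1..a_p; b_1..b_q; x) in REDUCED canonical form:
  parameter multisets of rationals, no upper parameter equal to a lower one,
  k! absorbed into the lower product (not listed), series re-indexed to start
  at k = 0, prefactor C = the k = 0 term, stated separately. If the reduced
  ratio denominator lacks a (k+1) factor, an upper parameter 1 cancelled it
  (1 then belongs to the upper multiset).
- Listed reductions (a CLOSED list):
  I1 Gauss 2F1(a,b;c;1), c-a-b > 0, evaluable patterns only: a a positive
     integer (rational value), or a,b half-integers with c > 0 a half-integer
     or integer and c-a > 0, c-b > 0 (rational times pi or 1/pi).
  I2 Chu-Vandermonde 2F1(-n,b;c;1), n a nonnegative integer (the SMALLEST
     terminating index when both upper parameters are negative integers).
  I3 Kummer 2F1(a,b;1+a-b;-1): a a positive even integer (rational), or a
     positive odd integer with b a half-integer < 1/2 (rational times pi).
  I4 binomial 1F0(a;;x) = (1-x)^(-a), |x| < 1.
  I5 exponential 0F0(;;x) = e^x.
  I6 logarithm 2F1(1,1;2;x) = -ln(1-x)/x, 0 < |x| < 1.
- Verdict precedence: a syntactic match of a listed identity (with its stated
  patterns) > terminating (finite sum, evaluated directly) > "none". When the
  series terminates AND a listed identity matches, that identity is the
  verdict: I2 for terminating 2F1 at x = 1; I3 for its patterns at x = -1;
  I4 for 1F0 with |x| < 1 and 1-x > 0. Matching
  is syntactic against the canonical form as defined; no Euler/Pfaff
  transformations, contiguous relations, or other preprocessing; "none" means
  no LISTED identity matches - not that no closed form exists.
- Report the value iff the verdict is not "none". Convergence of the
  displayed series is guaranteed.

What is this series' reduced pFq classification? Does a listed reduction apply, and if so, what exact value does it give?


At argument -4: a 3F2 with upper {-11, -5, 2}, lower {\frac{2}{5}, 4}, scaled by C = \frac{5}{12}. Verdict: terminating - upper -5 stops the sum at k = 5; the 6 terms are added exactly. Sum: -\frac{147285605}{4998}.

Key step: with t_0 = \frac{5}{12}, the constant factors (prefactor 5/12) combine into one prefactor.
Adjacent-term ratio: r(k) = -4 * (k-11) (k-5) (k+2) / [(k+\frac{2}{5}) (k+4) (k+1)] - rational in k. x = -4; t_0 = \frac{5}{12}; negate the roots.


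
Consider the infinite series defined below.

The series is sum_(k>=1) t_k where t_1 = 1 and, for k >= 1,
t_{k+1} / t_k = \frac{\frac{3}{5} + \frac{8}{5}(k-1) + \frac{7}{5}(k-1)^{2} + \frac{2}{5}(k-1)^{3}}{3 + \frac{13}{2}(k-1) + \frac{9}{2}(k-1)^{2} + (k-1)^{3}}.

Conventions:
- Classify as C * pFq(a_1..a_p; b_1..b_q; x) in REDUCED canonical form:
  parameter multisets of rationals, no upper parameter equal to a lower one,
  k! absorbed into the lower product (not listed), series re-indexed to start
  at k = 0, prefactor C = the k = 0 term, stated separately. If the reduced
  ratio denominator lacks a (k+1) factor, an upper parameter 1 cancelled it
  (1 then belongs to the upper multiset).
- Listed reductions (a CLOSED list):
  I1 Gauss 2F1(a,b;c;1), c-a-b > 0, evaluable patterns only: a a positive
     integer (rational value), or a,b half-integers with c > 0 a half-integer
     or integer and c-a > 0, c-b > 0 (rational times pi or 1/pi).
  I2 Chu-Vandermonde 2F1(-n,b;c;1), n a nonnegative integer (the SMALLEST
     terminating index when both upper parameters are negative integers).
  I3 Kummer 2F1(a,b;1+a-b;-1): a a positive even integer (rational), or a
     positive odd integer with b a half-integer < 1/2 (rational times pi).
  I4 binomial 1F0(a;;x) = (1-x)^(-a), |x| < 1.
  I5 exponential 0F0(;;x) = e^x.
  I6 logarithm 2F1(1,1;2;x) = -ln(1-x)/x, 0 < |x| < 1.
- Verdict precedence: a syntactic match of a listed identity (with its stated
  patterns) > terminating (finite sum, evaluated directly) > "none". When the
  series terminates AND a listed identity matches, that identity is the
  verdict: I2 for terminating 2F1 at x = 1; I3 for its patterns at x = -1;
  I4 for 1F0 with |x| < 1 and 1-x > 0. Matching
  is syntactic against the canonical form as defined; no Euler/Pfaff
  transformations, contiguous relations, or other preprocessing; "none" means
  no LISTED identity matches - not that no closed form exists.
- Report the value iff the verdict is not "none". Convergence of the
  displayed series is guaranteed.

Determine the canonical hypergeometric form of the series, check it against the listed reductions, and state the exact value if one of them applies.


At argument \frac{2}{5}: a 2F1 with upper {1, 1}, lower {2}, scaled by C = 1. Verdict at x = \frac{2}{5}: the I6 logarithm reduction matches (the logarithm: parameters (1,1;2), x = \frac{2}{5}). Sum: \left(-\frac{5}{2}\right) \cdot \ln\left(\frac{3}{5}\right).

Key observation: t_0 = 1 here, and the ratio is unreduced: k + 3/2 divides both sides (C = 1, x = 2/5).
Adjacent-term ratio: r(k) = \frac{2}{5} * (k+1) (k+1) / [(k+2) (k+1)] ; factor over Q: parameters, x = \frac{2}{5}, and C = 1.


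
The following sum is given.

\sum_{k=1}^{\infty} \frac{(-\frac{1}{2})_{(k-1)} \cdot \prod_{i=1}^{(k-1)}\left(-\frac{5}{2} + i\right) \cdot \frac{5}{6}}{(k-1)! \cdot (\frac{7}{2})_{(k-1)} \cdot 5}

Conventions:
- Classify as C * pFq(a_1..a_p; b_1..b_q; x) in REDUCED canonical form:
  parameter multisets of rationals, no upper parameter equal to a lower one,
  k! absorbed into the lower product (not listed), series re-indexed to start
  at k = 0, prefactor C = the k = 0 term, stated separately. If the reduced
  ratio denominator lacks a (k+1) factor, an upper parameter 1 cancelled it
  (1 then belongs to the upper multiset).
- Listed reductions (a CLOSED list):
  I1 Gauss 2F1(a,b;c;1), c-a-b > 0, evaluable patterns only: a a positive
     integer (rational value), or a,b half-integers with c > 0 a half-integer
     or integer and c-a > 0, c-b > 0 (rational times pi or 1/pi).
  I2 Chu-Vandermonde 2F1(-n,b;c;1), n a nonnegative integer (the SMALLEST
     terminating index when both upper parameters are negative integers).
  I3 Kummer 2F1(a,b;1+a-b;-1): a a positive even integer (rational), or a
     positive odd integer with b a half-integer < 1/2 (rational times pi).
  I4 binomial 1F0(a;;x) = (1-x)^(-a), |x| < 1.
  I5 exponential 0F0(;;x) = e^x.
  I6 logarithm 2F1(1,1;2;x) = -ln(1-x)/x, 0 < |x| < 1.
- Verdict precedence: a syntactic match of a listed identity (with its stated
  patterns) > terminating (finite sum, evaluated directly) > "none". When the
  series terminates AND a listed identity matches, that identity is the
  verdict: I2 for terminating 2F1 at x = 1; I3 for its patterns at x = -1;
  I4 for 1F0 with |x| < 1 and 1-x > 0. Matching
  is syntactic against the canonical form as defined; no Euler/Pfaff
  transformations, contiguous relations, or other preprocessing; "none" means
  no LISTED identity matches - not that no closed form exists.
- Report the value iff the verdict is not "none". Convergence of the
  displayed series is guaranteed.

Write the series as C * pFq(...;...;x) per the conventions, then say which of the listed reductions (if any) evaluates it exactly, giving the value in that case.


Key observation: from the first term \frac{1}{6}: the running product (C = 1/6, x = 1) telescopes to a rising factorial.
Term ratio: r(k) = 1 * (k-\frac{3}{2}) (k-\frac{1}{2}) / [(k+\frac{7}{2}) (k+1)] - rational; roots negated = parameters, x = 1, C = \frac{1}{6}.

At argument 1: a 2F1 with upper {-\frac{3}{2}, -\frac{1}{2}}, lower {\frac{7}{2}}, scaled by C = \frac{1}{6}. Verdict: Gauss (I1, half-integer pattern) matches (x = 1; upper {-\frac{3}{2}, -\frac{1}{2}} half-integers, c = \frac{7}{2} in the evaluable pattern). Exact value: \frac{525}{8192} \cdot \pi.


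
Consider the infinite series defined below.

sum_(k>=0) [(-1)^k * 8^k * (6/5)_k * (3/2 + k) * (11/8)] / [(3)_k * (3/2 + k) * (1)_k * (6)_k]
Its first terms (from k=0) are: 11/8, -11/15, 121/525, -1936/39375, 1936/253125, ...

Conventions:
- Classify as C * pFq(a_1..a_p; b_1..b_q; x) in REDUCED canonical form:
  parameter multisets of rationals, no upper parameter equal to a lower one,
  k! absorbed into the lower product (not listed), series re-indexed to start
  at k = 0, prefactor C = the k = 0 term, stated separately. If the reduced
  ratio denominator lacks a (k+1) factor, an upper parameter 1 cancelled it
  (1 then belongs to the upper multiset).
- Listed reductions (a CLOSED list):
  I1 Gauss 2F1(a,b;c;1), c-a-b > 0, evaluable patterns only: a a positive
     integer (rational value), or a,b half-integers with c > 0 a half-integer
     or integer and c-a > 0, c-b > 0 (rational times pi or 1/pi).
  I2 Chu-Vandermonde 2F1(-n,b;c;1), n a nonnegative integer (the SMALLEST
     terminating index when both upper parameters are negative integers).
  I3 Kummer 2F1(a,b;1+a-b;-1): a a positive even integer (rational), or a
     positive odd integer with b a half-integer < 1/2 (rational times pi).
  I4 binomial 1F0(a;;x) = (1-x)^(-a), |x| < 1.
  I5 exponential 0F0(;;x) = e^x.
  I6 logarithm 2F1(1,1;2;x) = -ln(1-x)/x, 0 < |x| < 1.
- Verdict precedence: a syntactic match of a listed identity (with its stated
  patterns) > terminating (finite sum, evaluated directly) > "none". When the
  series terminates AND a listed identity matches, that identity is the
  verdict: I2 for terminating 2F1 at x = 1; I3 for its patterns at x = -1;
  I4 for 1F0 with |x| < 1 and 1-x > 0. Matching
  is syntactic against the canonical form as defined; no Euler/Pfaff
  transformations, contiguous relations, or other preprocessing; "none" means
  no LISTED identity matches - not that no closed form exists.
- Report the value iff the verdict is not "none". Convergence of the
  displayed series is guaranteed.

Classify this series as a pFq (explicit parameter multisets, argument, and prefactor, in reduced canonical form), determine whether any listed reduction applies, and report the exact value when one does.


x = -8 here; the reduced form reads 1F2, upper {6/5}, lower {3, 6}, C = 11/8. Verdict: none. Every listed pattern misses the 1F2 form at -8, upper {6/5}.

Key observation: t_0 = 11/8 here, and the (-1)^k factor (C = 11/8) folds into the argument's sign.
Consecutive-term ratio: r(k) = (-8) * (k+6/5) / [(k+3) (k+6) (k+1)] - poly over poly, x = (-8) from leading terms; C = 11/8 at k = 0.


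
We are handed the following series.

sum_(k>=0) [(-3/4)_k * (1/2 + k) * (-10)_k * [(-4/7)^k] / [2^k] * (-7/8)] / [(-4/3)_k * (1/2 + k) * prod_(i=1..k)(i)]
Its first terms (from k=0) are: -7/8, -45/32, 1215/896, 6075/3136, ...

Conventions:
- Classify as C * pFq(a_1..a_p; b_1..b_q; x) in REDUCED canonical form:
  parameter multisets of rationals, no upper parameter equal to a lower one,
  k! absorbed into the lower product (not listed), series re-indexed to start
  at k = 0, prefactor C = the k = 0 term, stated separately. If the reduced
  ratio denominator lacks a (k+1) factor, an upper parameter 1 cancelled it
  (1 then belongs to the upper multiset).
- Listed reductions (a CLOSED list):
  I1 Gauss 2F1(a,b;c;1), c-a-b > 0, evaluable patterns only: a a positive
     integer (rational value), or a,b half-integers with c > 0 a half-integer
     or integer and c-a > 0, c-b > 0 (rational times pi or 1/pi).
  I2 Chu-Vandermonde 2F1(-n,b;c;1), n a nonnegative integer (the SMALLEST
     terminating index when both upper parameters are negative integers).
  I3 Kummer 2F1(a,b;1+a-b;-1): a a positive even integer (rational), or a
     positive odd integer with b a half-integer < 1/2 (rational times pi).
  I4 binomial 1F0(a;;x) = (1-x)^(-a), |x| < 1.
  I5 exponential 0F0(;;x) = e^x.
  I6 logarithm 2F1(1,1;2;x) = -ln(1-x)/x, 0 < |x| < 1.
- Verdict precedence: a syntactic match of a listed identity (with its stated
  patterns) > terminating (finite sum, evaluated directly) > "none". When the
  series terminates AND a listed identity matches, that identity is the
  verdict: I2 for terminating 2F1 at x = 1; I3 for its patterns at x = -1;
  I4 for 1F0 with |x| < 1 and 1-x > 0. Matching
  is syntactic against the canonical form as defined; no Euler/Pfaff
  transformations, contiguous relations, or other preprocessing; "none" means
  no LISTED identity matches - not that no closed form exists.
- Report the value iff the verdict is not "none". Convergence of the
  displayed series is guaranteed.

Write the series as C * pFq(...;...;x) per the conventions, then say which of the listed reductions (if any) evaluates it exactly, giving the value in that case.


At argument -2/7: a 2F1 with upper {-10, -3/4}, lower {-4/3}, scaled by C = -7/8. Verdict: terminating - the sum ends at index 10 because -10 is a negative integer; exact evaluation follows. Sum: 130517419563264145/42821589699395584.

First insight: t_0 being -7/8, the product of the first k integers (C = -7/8, x = -2/7) is k!.
Adjacent-term ratio: r(k) = (-2/7) * (k-10) (k-3/4) / [(k-4/3) (k+1)] - rational in k. x = (-2/7); t_0 = -7/8; negate the roots.


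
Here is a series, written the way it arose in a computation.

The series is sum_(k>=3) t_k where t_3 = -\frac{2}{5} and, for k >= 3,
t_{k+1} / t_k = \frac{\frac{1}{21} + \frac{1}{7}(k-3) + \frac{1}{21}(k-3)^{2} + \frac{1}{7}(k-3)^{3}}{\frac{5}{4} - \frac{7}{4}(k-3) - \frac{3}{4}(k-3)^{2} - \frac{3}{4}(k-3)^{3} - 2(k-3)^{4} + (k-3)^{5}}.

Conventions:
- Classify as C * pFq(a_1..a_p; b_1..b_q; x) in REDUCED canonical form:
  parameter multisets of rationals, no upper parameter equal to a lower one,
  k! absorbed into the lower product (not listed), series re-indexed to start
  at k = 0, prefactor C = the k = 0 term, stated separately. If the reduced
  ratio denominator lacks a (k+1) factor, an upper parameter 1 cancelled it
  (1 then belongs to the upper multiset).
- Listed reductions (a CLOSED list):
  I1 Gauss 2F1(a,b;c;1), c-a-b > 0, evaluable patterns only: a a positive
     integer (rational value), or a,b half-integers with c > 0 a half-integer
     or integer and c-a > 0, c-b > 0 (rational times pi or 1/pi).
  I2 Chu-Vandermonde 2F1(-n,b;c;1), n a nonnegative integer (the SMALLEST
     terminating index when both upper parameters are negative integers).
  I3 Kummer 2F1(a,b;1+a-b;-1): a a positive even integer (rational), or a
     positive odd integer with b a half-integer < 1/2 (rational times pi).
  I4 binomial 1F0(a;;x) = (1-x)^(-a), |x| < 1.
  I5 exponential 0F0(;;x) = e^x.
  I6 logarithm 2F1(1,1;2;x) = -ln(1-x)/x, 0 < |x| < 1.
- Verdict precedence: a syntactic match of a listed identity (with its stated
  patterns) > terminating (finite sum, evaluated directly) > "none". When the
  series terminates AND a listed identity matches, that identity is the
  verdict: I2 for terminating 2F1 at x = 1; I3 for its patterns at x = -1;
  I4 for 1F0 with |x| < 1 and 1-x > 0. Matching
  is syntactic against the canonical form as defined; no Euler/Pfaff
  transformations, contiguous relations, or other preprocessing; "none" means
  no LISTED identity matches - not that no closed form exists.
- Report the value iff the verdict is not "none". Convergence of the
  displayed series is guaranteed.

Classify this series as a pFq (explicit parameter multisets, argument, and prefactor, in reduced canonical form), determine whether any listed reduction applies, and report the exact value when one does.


The series (x = \frac{1}{7}) is 1F2: upper {\frac{1}{3}}, lower {-\frac{5}{2}, -\frac{1}{2}}, prefactor -\frac{2}{5}. Verdict: none here - no I1-I6 shape fits x = \frac{1}{7} with lower {-\frac{5}{2}, -\frac{1}{2}}.

Structural cue: from the first term -\frac{2}{5}: the ratio is unreduced: k^2 + 1 divides both sides (C = -2/5, x = 1/7).
Term ratio: r(k) = \frac{1}{7} * (k+\frac{1}{3}) / [(k-\frac{5}{2}) (k-\frac{1}{2}) (k+1)] - rational in k, leading ratio \frac{1}{7}; with t_0 = -\frac{2}{5}, classification follows.
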